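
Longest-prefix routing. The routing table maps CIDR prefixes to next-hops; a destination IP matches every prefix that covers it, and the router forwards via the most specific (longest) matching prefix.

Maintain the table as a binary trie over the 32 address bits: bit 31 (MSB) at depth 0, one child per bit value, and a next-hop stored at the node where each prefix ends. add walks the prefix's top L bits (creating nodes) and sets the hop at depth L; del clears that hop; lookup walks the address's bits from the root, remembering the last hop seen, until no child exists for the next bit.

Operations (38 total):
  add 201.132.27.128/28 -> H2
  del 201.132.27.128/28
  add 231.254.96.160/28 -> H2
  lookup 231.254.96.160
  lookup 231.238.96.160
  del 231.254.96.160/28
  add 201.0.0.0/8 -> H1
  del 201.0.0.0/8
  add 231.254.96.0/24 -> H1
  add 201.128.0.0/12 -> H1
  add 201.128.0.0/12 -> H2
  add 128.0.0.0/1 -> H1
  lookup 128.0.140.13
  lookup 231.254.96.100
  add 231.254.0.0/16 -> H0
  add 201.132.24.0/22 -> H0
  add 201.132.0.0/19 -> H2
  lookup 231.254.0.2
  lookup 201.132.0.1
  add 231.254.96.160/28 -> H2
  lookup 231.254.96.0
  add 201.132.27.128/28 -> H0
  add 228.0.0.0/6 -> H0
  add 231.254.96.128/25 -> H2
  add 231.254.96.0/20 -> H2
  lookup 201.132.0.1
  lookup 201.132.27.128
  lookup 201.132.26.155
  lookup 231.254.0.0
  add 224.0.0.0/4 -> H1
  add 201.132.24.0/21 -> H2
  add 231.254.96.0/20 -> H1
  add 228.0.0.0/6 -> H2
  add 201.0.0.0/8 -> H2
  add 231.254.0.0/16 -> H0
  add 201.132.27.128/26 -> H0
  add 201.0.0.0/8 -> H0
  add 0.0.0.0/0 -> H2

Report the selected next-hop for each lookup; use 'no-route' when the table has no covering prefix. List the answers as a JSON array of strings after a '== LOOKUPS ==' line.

Apply in order:
  add 201.132.27.128/28 -> H2 at depth 28
  del 201.132.27.128/28 (clear depth 28)
  add 231.254.96.160/28 -> H2 at depth 28
  lookup 231.254.96.160: bits 1110011111111110011000001010 walk d0:-→d1:-→d2:-→d3:-→d4:-→d5:-→d6:-→d7:-→d8:-→d9:-→d10:-→d11:-→d12:-→d13:-→d14:-→d15:-→d16:-→d17:-→d18:-→d19:-→d20:-→d21:-→d22:-→d23:-→d24:-→d25:-→d26:-→d27:-→d28:H2 -> H2
  lookup 231.238.96.160: bits 11100111111 walk d0:-→d1:-→d2:-→d3:-→d4:-→d5:-→d6:-→d7:-→d8:-→d9:-→d10:-→d11:- -> no-route
  del 231.254.96.160/28 (clear depth 28)
  add 201.0.0.0/8 -> H1 at depth 8
  del 201.0.0.0/8 (clear depth 8)
  add 231.254.96.0/24 -> H1 at depth 24
  add 201.128.0.0/12 -> H1 at depth 12
  add 201.128.0.0/12 -> H2 at depth 12
  add 128.0.0.0/1 -> H1 at depth 1
  lookup 128.0.140.13: bits 1 walk d0:-→d1:H1 -> H1
  lookup 231.254.96.100: bits 111001111111111001100000 walk d0:-→d1:H1→d2:-→d3:-→d4:-→d5:-→d6:-→d7:-→d8:-→d9:-→d10:-→d11:-→d12:-→d13:-→d14:-→d15:-→d16:-→d17:-→d18:-→d19:-→d20:-→d21:-→d22:-→d23:-→d24:H1 -> H1
  add 231.254.0.0/16 -> H0 at depth 16
  add 201.132.24.0/22 -> H0 at depth 22
  add 201.132.0.0/19 -> H2 at depth 19
  lookup 231.254.0.2: bits 11100111111111100 walk d0:-→d1:H1→d2:-→d3:-→d4:-→d5:-→d6:-→d7:-→d8:-→d9:-→d10:-→d11:-→d12:-→d13:-→d14:-→d15:-→d16:H0→d17:- -> H0
  lookup 201.132.0.1: bits 1100100110000100000 walk d0:-→d1:H1→d2:-→d3:-→d4:-→d5:-→d6:-→d7:-→d8:-→d9:-→d10:-→d11:-→d12:H2→d13:-→d14:-→d15:-→d16:-→d17:-→d18:-→d19:H2 -> H2
  add 231.254.96.160/28 -> H2 at depth 28
  lookup 231.254.96.0: bits 111001111111111001100000 walk d0:-→d1:H1→d2:-→d3:-→d4:-→d5:-→d6:-→d7:-→d8:-→d9:-→d10:-→d11:-→d12:-→d13:-→d14:-→d15:-→d16:H0→d17:-→d18:-→d19:-→d20:-→d21:-→d22:-→d23:-→d24:H1 -> H1
  add 201.132.27.128/28 -> H0 at depth 28
  add 228.0.0.0/6 -> H0 at depth 6
  add 231.254.96.128/25 -> H2 at depth 25
  add 231.254.96.0/20 -> H2 at depth 20
  lookup 201.132.0.1: bits 1100100110000100000 walk d0:-→d1:H1→d2:-→d3:-→d4:-→d5:-→d6:-→d7:-→d8:-→d9:-→d10:-→d11:-→d12:H2→d13:-→d14:-→d15:-→d16:-→d17:-→d18:-→d19:H2 -> H2
  lookup 201.132.27.128: bits 1100100110000100000110111000 walk d0:-→d1:H1→d2:-→d3:-→d4:-→d5:-→d6:-→d7:-→d8:-→d9:-→d10:-→d11:-→d12:H2→d13:-→d14:-→d15:-→d16:-→d17:-→d18:-→d19:H2→d20:-→d21:-→d22:H0→d23:-→d24:-→d25:-→d26:-→d27:-→d28:H0 -> H0
  lookup 201.132.26.155: bits 11001001100001000001101 walk d0:-→d1:H1→d2:-→d3:-→d4:-→d5:-→d6:-→d7:-→d8:-→d9:-→d10:-→d11:-→d12:H2→d13:-→d14:-→d15:-→d16:-→d17:-→d18:-→d19:H2→d20:-→d21:-→d22:H0→d23:- -> H0
  lookup 231.254.0.0: bits 11100111111111100 walk d0:-→d1:H1→d2:-→d3:-→d4:-→d5:-→d6:H0→d7:-→d8:-→d9:-→d10:-→d11:-→d12:-→d13:-→d14:-→d15:-→d16:H0→d17:- -> H0
  add 224.0.0.0/4 -> H1 at depth 4
  add 201.132.24.0/21 -> H2 at depth 21
  add 231.254.96.0/20 -> H1 at depth 20
  add 228.0.0.0/6 -> H2 at depth 6
  add 201.0.0.0/8 -> H2 at depth 8
  add 231.254.0.0/16 -> H0 at depth 16
  add 201.132.27.128/26 -> H0 at depth 26
  add 201.0.0.0/8 -> H0 at depth 8
  add 0.0.0.0/0 -> H2 at depth 0

== LOOKUPS ==
["H2","no-route","H1","H1","H0","H2","H1","H2","H0","H0","H0"]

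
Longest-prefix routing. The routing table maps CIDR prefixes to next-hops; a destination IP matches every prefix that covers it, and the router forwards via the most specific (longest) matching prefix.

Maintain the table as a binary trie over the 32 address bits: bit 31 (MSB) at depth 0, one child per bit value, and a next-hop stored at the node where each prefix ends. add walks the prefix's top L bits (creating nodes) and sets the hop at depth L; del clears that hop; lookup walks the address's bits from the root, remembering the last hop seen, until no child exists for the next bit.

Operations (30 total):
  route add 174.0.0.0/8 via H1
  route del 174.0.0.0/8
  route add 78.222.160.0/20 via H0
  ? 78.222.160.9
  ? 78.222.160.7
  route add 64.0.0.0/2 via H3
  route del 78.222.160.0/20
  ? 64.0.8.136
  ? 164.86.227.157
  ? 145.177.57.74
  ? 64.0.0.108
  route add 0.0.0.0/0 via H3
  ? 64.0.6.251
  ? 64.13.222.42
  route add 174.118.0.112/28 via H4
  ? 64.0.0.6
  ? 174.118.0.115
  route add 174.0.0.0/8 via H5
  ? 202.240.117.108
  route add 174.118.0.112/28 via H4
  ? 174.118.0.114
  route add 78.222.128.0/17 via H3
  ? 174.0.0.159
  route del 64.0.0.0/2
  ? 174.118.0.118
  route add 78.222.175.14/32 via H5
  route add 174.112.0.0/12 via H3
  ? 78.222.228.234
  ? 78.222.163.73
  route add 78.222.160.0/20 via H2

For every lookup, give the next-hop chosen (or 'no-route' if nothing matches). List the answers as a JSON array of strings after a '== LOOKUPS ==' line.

Process each operation:
  add 174.0.0.0/8 -> H1 at depth 8
  del 174.0.0.0/8 (clear depth 8)
  add 78.222.160.0/20 -> H0 at depth 20
  ? 78.222.160.9  path d0:-→d1:-→d2:-→d3:-→d4:-→d5:-→d6:-→d7:-→d8:-→d9:-→d10:-→d11:-→d12:-→d13:-→d14:-→d15:-→d16:-→d17:-→d18:-→d19:-→d20:H0  best=H0
  ? 78.222.160.7  path d0:-→d1:-→d2:-→d3:-→d4:-→d5:-→d6:-→d7:-→d8:-→d9:-→d10:-→d11:-→d12:-→d13:-→d14:-→d15:-→d16:-→d17:-→d18:-→d19:-→d20:H0  best=H0
  add 64.0.0.0/2 -> H3 at depth 2
  del 78.222.160.0/20 (clear depth 20)
  ? 64.0.8.136  path d0:-→d1:-→d2:H3→d3:-→d4:-  best=H3
  ? 164.86.227.157  path d0:-→d1:-→d2:-→d3:-→d4:-  best=no-route
  ? 145.177.57.74  path d0:-→d1:-→d2:-  best=no-route
  ? 64.0.0.108  path d0:-→d1:-→d2:H3→d3:-→d4:-  best=H3
  add 0.0.0.0/0 -> H3 at depth 0
  ? 64.0.6.251  path d0:H3→d1:-→d2:H3→d3:-→d4:-  best=H3
  ? 64.13.222.42  path d0:H3→d1:-→d2:H3→d3:-→d4:-  best=H3
  add 174.118.0.112/28 -> H4 at depth 28
  ? 64.0.0.6  path d0:H3→d1:-→d2:H3→d3:-→d4:-  best=H3
  ? 174.118.0.115  path d0:H3→d1:-→d2:-→d3:-→d4:-→d5:-→d6:-→d7:-→d8:-→d9:-→d10:-→d11:-→d12:-→d13:-→d14:-→d15:-→d16:-→d17:-→d18:-→d19:-→d20:-→d21:-→d22:-→d23:-→d24:-→d25:-→d26:-→d27:-→d28:H4  best=H4
  add 174.0.0.0/8 -> H5 at depth 8
  ? 202.240.117.108  path d0:H3→d1:-  best=H3
  add 174.118.0.112/28 -> H4 at depth 28
  ? 174.118.0.114  path d0:H3→d1:-→d2:-→d3:-→d4:-→d5:-→d6:-→d7:-→d8:H5→d9:-→d10:-→d11:-→d12:-→d13:-→d14:-→d15:-→d16:-→d17:-→d18:-→d19:-→d20:-→d21:-→d22:-→d23:-→d24:-→d25:-→d26:-→d27:-→d28:H4  best=H4
  add 78.222.128.0/17 -> H3 at depth 17
  ? 174.0.0.159  path d0:H3→d1:-→d2:-→d3:-→d4:-→d5:-→d6:-→d7:-→d8:H5→d9:-  best=H5
  del 64.0.0.0/2 (clear depth 2)
  ? 174.118.0.118  path d0:H3→d1:-→d2:-→d3:-→d4:-→d5:-→d6:-→d7:-→d8:H5→d9:-→d10:-→d11:-→d12:-→d13:-→d14:-→d15:-→d16:-→d17:-→d18:-→d19:-→d20:-→d21:-→d22:-→d23:-→d24:-→d25:-→d26:-→d27:-→d28:H4  best=H4
  add 78.222.175.14/32 -> H5 at depth 32
  add 174.112.0.0/12 -> H3 at depth 12
  ? 78.222.228.234  path d0:H3→d1:-→d2:-→d3:-→d4:-→d5:-→d6:-→d7:-→d8:-→d9:-→d10:-→d11:-→d12:-→d13:-→d14:-→d15:-→d16:-→d17:H3  best=H3
  ? 78.222.163.73  path d0:H3→d1:-→d2:-→d3:-→d4:-→d5:-→d6:-→d7:-→d8:-→d9:-→d10:-→d11:-→d12:-→d13:-→d14:-→d15:-→d16:-→d17:H3→d18:-→d19:-→d20:-  best=H3
  add 78.222.160.0/20 -> H2 at depth 20

== LOOKUPS ==
["H0","H0","H3","no-route","no-route","H3","H3","H3","H3","H4","H3","H4","H5","H4","H3","H3"]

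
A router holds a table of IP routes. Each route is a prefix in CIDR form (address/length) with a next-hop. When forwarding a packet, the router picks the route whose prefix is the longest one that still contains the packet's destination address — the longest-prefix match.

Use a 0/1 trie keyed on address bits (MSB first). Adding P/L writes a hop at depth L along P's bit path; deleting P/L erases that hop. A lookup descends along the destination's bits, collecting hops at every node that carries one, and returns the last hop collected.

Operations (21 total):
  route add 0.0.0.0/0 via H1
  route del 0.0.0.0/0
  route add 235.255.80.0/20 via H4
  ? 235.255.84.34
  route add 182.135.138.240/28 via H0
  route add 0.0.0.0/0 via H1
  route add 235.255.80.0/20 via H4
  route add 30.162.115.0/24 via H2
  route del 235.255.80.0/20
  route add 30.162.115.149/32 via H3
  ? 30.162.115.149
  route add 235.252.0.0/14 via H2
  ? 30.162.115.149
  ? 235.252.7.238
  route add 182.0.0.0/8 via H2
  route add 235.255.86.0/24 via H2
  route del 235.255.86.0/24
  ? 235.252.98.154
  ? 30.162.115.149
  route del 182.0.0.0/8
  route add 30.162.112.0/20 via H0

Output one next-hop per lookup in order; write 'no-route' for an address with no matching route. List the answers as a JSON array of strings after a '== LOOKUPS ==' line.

Process each operation:
  add 0.0.0.0/0 -> H1 at depth 0
  - 0.0.0.0/0 clear@0
  add 235.255.80.0/20 -> H4 at depth 20
  Q 235.255.84.34: descend 11101011111111110101 ; hops seen [H4] ; pick H4
  add 182.135.138.240/28 -> H0 at depth 28
  add 0.0.0.0/0 -> H1 at depth 0
  add 235.255.80.0/20 -> H4 at depth 20
  add 30.162.115.0/24 -> H2 at depth 24
  - 235.255.80.0/20 clear@20
  add 30.162.115.149/32 -> H3 at depth 32
  Q 30.162.115.149: descend 00011110101000100111001110010101 ; hops seen [H1,H2,H3] ; pick H3
  add 235.252.0.0/14 -> H2 at depth 14
  Q 30.162.115.149: descend 00011110101000100111001110010101 ; hops seen [H1,H2,H3] ; pick H3
  Q 235.252.7.238: descend 11101011111111 ; hops seen [H1,H2] ; pick H2
  add 182.0.0.0/8 -> H2 at depth 8
  add 235.255.86.0/24 -> H2 at depth 24
  - 235.255.86.0/24 clear@24
  Q 235.252.98.154: descend 11101011111111 ; hops seen [H1,H2] ; pick H2
  Q 30.162.115.149: descend 00011110101000100111001110010101 ; hops seen [H1,H2,H3] ; pick H3
  - 182.0.0.0/8 clear@8
  add 30.162.112.0/20 -> H0 at depth 20

== LOOKUPS ==
["H4","H3","H3","H2","H2","H3"]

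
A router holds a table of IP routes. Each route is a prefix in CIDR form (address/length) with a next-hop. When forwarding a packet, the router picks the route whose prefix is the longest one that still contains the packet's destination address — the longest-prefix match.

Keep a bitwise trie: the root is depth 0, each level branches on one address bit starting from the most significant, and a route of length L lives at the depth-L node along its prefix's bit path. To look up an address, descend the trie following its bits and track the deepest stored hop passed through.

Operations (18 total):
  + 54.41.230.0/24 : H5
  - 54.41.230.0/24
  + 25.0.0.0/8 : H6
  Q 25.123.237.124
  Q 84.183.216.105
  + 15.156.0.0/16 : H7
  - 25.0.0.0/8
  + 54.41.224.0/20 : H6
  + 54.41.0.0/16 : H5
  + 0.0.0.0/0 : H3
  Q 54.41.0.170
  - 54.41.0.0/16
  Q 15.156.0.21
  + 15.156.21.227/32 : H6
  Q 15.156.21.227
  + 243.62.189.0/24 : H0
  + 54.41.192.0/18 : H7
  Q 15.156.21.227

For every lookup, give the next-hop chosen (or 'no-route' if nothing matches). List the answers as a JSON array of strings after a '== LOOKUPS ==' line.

Trace:
  add 54.41.230.0/24 -> H5 at depth 24
  - 54.41.230.0/24 clear@24
  add 25.0.0.0/8 -> H6 at depth 8
  ? 25.123.237.124  path d0:-→d1:-→d2:-→d3:-→d4:-→d5:-→d6:-→d7:-→d8:H6  best=H6
  ? 84.183.216.105  path d0:-→d1:-  best=no-route
  add 15.156.0.0/16 -> H7 at depth 16
  - 25.0.0.0/8 clear@8
  add 54.41.224.0/20 -> H6 at depth 20
  add 54.41.0.0/16 -> H5 at depth 16
  add 0.0.0.0/0 -> H3 at depth 0
  ? 54.41.0.170  path d0:H3→d1:-→d2:-→d3:-→d4:-→d5:-→d6:-→d7:-→d8:-→d9:-→d10:-→d11:-→d12:-→d13:-→d14:-→d15:-→d16:H5  best=H5
  - 54.41.0.0/16 clear@16
  ? 15.156.0.21  path d0:H3→d1:-→d2:-→d3:-→d4:-→d5:-→d6:-→d7:-→d8:-→d9:-→d10:-→d11:-→d12:-→d13:-→d14:-→d15:-→d16:H7  best=H7
  add 15.156.21.227/32 -> H6 at depth 32
  ? 15.156.21.227  path d0:H3→d1:-→d2:-→d3:-→d4:-→d5:-→d6:-→d7:-→d8:-→d9:-→d10:-→d11:-→d12:-→d13:-→d14:-→d15:-→d16:H7→d17:-→d18:-→d19:-→d20:-→d21:-→d22:-→d23:-→d24:-→d25:-→d26:-→d27:-→d28:-→d29:-→d30:-→d31:-→d32:H6  best=H6
  add 243.62.189.0/24 -> H0 at depth 24
  add 54.41.192.0/18 -> H7 at depth 18
  ? 15.156.21.227  path d0:H3→d1:-→d2:-→d3:-→d4:-→d5:-→d6:-→d7:-→d8:-→d9:-→d10:-→d11:-→d12:-→d13:-→d14:-→d15:-→d16:H7→d17:-→d18:-→d19:-→d20:-→d21:-→d22:-→d23:-→d24:-→d25:-→d26:-→d27:-→d28:-→d29:-→d30:-→d31:-→d32:H6  best=H6

== LOOKUPS ==
["H6","no-route","H5","H7","H6","H6"]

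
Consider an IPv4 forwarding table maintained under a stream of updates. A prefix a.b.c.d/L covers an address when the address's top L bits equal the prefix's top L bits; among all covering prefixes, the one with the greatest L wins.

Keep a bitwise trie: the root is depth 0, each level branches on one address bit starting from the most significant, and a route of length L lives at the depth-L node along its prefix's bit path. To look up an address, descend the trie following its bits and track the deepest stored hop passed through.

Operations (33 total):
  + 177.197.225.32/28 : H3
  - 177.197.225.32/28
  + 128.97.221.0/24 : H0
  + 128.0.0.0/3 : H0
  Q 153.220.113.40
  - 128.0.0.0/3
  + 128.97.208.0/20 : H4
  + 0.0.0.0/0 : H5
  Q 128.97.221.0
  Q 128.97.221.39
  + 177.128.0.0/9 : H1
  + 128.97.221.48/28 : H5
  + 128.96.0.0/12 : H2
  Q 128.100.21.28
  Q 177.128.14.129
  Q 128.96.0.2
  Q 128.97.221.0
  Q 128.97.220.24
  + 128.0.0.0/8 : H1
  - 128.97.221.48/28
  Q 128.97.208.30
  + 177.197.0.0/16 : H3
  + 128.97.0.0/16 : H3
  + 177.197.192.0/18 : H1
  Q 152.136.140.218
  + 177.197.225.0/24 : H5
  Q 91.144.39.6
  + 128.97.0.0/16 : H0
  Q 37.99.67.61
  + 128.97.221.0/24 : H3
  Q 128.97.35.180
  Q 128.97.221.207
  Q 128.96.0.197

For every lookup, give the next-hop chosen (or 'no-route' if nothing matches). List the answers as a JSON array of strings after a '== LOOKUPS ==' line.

Trace:
  add 177.197.225.32/28 -> H3 at depth 28
  - 177.197.225.32/28 clear@28
  add 128.97.221.0/24 -> H0 at depth 24
  add 128.0.0.0/3 -> H0 at depth 3
  ? 153.220.113.40  path d0:-→d1:-→d2:-→d3:H0  best=H0
  - 128.0.0.0/3 clear@3
  add 128.97.208.0/20 -> H4 at depth 20
  add 0.0.0.0/0 -> H5 at depth 0
  ? 128.97.221.0  path d0:H5→d1:-→d2:-→d3:-→d4:-→d5:-→d6:-→d7:-→d8:-→d9:-→d10:-→d11:-→d12:-→d13:-→d14:-→d15:-→d16:-→d17:-→d18:-→d19:-→d20:H4→d21:-→d22:-→d23:-→d24:H0  best=H0
  ? 128.97.221.39  path d0:H5→d1:-→d2:-→d3:-→d4:-→d5:-→d6:-→d7:-→d8:-→d9:-→d10:-→d11:-→d12:-→d13:-→d14:-→d15:-→d16:-→d17:-→d18:-→d19:-→d20:H4→d21:-→d22:-→d23:-→d24:H0  best=H0
  add 177.128.0.0/9 -> H1 at depth 9
  add 128.97.221.48/28 -> H5 at depth 28
  add 128.96.0.0/12 -> H2 at depth 12
  ? 128.100.21.28  path d0:H5→d1:-→d2:-→d3:-→d4:-→d5:-→d6:-→d7:-→d8:-→d9:-→d10:-→d11:-→d12:H2→d13:-  best=H2
  ? 177.128.14.129  path d0:H5→d1:-→d2:-→d3:-→d4:-→d5:-→d6:-→d7:-→d8:-→d9:H1  best=H1
  ? 128.96.0.2  path d0:H5→d1:-→d2:-→d3:-→d4:-→d5:-→d6:-→d7:-→d8:-→d9:-→d10:-→d11:-→d12:H2→d13:-→d14:-→d15:-  best=H2
  ? 128.97.221.0  path d0:H5→d1:-→d2:-→d3:-→d4:-→d5:-→d6:-→d7:-→d8:-→d9:-→d10:-→d11:-→d12:H2→d13:-→d14:-→d15:-→d16:-→d17:-→d18:-→d19:-→d20:H4→d21:-→d22:-→d23:-→d24:H0→d25:-→d26:-  best=H0
  ? 128.97.220.24  path d0:H5→d1:-→d2:-→d3:-→d4:-→d5:-→d6:-→d7:-→d8:-→d9:-→d10:-→d11:-→d12:H2→d13:-→d14:-→d15:-→d16:-→d17:-→d18:-→d19:-→d20:H4→d21:-→d22:-→d23:-  best=H4
  add 128.0.0.0/8 -> H1 at depth 8
  - 128.97.221.48/28 clear@28
  ? 128.97.208.30  path d0:H5→d1:-→d2:-→d3:-→d4:-→d5:-→d6:-→d7:-→d8:H1→d9:-→d10:-→d11:-→d12:H2→d13:-→d14:-→d15:-→d16:-→d17:-→d18:-→d19:-→d20:H4  best=H4
  add 177.197.0.0/16 -> H3 at depth 16
  add 128.97.0.0/16 -> H3 at depth 16
  add 177.197.192.0/18 -> H1 at depth 18
  ? 152.136.140.218  path d0:H5→d1:-→d2:-→d3:-  best=H5
  add 177.197.225.0/24 -> H5 at depth 24
  ? 91.144.39.6  path d0:H5  best=H5
  add 128.97.0.0/16 -> H0 at depth 16
  ? 37.99.67.61  path d0:H5  best=H5
  add 128.97.221.0/24 -> H3 at depth 24
  ? 128.97.35.180  path d0:H5→d1:-→d2:-→d3:-→d4:-→d5:-→d6:-→d7:-→d8:H1→d9:-→d10:-→d11:-→d12:H2→d13:-→d14:-→d15:-→d16:H0  best=H0
  ? 128.97.221.207  path d0:H5→d1:-→d2:-→d3:-→d4:-→d5:-→d6:-→d7:-→d8:H1→d9:-→d10:-→d11:-→d12:H2→d13:-→d14:-→d15:-→d16:H0→d17:-→d18:-→d19:-→d20:H4→d21:-→d22:-→d23:-→d24:H3  best=H3
  ? 128.96.0.197  path d0:H5→d1:-→d2:-→d3:-→d4:-→d5:-→d6:-→d7:-→d8:H1→d9:-→d10:-→d11:-→d12:H2→d13:-→d14:-→d15:-  best=H2

== LOOKUPS ==
["H0","H0","H0","H2","H1","H2","H0","H4","H4","H5","H5","H5","H0","H3","H2"]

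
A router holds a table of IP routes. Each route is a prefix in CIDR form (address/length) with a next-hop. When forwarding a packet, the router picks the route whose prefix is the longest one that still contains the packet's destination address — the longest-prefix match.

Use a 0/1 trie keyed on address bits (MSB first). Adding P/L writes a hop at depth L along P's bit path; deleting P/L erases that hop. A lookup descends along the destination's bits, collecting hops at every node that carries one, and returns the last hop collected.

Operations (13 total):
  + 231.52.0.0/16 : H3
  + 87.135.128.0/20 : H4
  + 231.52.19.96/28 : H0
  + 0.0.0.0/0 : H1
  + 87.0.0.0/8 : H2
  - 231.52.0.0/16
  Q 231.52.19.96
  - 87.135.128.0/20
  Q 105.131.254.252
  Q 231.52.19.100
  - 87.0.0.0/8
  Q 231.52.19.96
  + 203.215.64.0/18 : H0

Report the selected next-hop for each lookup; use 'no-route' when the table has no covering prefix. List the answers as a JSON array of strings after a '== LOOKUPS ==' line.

Process each operation:
  add 231.52.0.0/16 -> H3 at depth 16
  add 87.135.128.0/20 -> H4 at depth 20
  add 231.52.19.96/28 -> H0 at depth 28
  add 0.0.0.0/0 -> H1 at depth 0
  add 87.0.0.0/8 -> H2 at depth 8
  - 231.52.0.0/16 clear@16
  ? 231.52.19.96  path d0:H1→d1:-→d2:-→d3:-→d4:-→d5:-→d6:-→d7:-→d8:-→d9:-→d10:-→d11:-→d12:-→d13:-→d14:-→d15:-→d16:-→d17:-→d18:-→d19:-→d20:-→d21:-→d22:-→d23:-→d24:-→d25:-→d26:-→d27:-→d28:H0  best=H0
  - 87.135.128.0/20 clear@20
  ? 105.131.254.252  path d0:H1→d1:-→d2:-  best=H1
  ? 231.52.19.100  path d0:H1→d1:-→d2:-→d3:-→d4:-→d5:-→d6:-→d7:-→d8:-→d9:-→d10:-→d11:-→d12:-→d13:-→d14:-→d15:-→d16:-→d17:-→d18:-→d19:-→d20:-→d21:-→d22:-→d23:-→d24:-→d25:-→d26:-→d27:-→d28:H0  best=H0
  - 87.0.0.0/8 clear@8
  ? 231.52.19.96  path d0:H1→d1:-→d2:-→d3:-→d4:-→d5:-→d6:-→d7:-→d8:-→d9:-→d10:-→d11:-→d12:-→d13:-→d14:-→d15:-→d16:-→d17:-→d18:-→d19:-→d20:-→d21:-→d22:-→d23:-→d24:-→d25:-→d26:-→d27:-→d28:H0  best=H0
  add 203.215.64.0/18 -> H0 at depth 18

== LOOKUPS ==
["H0","H1","H0","H0"]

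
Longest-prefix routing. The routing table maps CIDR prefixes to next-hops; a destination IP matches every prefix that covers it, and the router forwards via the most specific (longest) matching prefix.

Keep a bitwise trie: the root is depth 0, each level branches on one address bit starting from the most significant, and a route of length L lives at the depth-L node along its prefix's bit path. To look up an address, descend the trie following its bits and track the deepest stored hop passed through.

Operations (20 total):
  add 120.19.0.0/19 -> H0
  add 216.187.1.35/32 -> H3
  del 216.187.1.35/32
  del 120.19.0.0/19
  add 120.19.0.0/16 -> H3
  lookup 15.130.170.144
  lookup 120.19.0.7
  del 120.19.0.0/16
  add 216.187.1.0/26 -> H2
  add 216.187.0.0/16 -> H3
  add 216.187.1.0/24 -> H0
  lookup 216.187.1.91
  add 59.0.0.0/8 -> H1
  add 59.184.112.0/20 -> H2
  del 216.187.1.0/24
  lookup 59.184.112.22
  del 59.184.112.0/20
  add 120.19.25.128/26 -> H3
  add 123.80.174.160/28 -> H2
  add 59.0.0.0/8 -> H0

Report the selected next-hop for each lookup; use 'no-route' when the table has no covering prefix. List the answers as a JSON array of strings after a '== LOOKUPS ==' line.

Apply in order:
  + 120.19.0.0/19 (H0) depth=19
  + 216.187.1.35/32 (H3) depth=32
  del 216.187.1.35/32 (clear depth 32)
  del 120.19.0.0/19 (clear depth 19)
  + 120.19.0.0/16 (H3) depth=16
  lookup 15.130.170.144: bits 0 walk d0:-→d1:- -> no-route
  lookup 120.19.0.7: bits 0111100000010011000 walk d0:-→d1:-→d2:-→d3:-→d4:-→d5:-→d6:-→d7:-→d8:-→d9:-→d10:-→d11:-→d12:-→d13:-→d14:-→d15:-→d16:H3→d17:-→d18:-→d19:- -> H3
  del 120.19.0.0/16 (clear depth 16)
  + 216.187.1.0/26 (H2) depth=26
  + 216.187.0.0/16 (H3) depth=16
  + 216.187.1.0/24 (H0) depth=24
  lookup 216.187.1.91: bits 1101100010111011000000010 walk d0:-→d1:-→d2:-→d3:-→d4:-→d5:-→d6:-→d7:-→d8:-→d9:-→d10:-→d11:-→d12:-→d13:-→d14:-→d15:-→d16:H3→d17:-→d18:-→d19:-→d20:-→d21:-→d22:-→d23:-→d24:H0→d25:- -> H0
  + 59.0.0.0/8 (H1) depth=8
  + 59.184.112.0/20 (H2) depth=20
  del 216.187.1.0/24 (clear depth 24)
  lookup 59.184.112.22: bits 00111011101110000111 walk d0:-→d1:-→d2:-→d3:-→d4:-→d5:-→d6:-→d7:-→d8:H1→d9:-→d10:-→d11:-→d12:-→d13:-→d14:-→d15:-→d16:-→d17:-→d18:-→d19:-→d20:H2 -> H2
  del 59.184.112.0/20 (clear depth 20)
  + 120.19.25.128/26 (H3) depth=26
  + 123.80.174.160/28 (H2) depth=28
  + 59.0.0.0/8 (H0) depth=8

== LOOKUPS ==
["no-route","H3","H0","H2"]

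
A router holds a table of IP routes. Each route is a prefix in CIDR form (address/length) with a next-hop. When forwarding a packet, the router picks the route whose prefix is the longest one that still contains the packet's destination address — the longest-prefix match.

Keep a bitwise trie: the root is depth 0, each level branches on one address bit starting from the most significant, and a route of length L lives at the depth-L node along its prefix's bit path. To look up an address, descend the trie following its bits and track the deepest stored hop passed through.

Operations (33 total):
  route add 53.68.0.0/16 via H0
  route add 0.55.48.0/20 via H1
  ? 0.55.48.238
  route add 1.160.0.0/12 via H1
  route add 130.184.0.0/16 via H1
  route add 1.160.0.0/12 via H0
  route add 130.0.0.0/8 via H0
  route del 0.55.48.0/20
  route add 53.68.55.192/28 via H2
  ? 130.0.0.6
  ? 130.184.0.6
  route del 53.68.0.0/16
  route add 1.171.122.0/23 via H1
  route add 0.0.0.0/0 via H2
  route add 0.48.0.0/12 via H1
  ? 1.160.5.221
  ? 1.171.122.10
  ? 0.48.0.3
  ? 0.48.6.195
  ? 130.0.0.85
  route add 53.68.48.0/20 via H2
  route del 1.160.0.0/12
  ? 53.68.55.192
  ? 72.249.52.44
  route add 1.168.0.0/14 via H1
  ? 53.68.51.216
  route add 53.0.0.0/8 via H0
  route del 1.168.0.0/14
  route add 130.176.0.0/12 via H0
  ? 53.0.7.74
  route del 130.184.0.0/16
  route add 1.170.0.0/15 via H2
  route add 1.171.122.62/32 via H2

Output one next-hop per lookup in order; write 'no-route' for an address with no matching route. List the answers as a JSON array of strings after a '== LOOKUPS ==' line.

Apply in order:
  add 53.68.0.0/16 -> H0 at depth 16
  add 0.55.48.0/20 -> H1 at depth 20
  lookup 0.55.48.238: bits 00000000001101110011 walk d0:-→d1:-→d2:-→d3:-→d4:-→d5:-→d6:-→d7:-→d8:-→d9:-→d10:-→d11:-→d12:-→d13:-→d14:-→d15:-→d16:-→d17:-→d18:-→d19:-→d20:H1 -> H1
  add 1.160.0.0/12 -> H1 at depth 12
  add 130.184.0.0/16 -> H1 at depth 16
  add 1.160.0.0/12 -> H0 at depth 12
  add 130.0.0.0/8 -> H0 at depth 8
  del 0.55.48.0/20 (clear depth 20)
  add 53.68.55.192/28 -> H2 at depth 28
  lookup 130.0.0.6: bits 10000010 walk d0:-→d1:-→d2:-→d3:-→d4:-→d5:-→d6:-→d7:-→d8:H0 -> H0
  lookup 130.184.0.6: bits 1000001010111000 walk d0:-→d1:-→d2:-→d3:-→d4:-→d5:-→d6:-→d7:-→d8:H0→d9:-→d10:-→d11:-→d12:-→d13:-→d14:-→d15:-→d16:H1 -> H1
  del 53.68.0.0/16 (clear depth 16)
  add 1.171.122.0/23 -> H1 at depth 23
  add 0.0.0.0/0 -> H2 at depth 0
  add 0.48.0.0/12 -> H1 at depth 12
  lookup 1.160.5.221: bits 000000011010 walk d0:H2→d1:-→d2:-→d3:-→d4:-→d5:-→d6:-→d7:-→d8:-→d9:-→d10:-→d11:-→d12:H0 -> H0
  lookup 1.171.122.10: bits 00000001101010110111101 walk d0:H2→d1:-→d2:-→d3:-→d4:-→d5:-→d6:-→d7:-→d8:-→d9:-→d10:-→d11:-→d12:H0→d13:-→d14:-→d15:-→d16:-→d17:-→d18:-→d19:-→d20:-→d21:-→d22:-→d23:H1 -> H1
  lookup 0.48.0.3: bits 0000000000110 walk d0:H2→d1:-→d2:-→d3:-→d4:-→d5:-→d6:-→d7:-→d8:-→d9:-→d10:-→d11:-→d12:H1→d13:- -> H1
  lookup 0.48.6.195: bits 0000000000110 walk d0:H2→d1:-→d2:-→d3:-→d4:-→d5:-→d6:-→d7:-→d8:-→d9:-→d10:-→d11:-→d12:H1→d13:- -> H1
  lookup 130.0.0.85: bits 10000010 walk d0:H2→d1:-→d2:-→d3:-→d4:-→d5:-→d6:-→d7:-→d8:H0 -> H0
  add 53.68.48.0/20 -> H2 at depth 20
  del 1.160.0.0/12 (clear depth 12)
  lookup 53.68.55.192: bits 0011010101000100001101111100 walk d0:H2→d1:-→d2:-→d3:-→d4:-→d5:-→d6:-→d7:-→d8:-→d9:-→d10:-→d11:-→d12:-→d13:-→d14:-→d15:-→d16:-→d17:-→d18:-→d19:-→d20:H2→d21:-→d22:-→d23:-→d24:-→d25:-→d26:-→d27:-→d28:H2 -> H2
  lookup 72.249.52.44: bits 0 walk d0:H2→d1:- -> H2
  add 1.168.0.0/14 -> H1 at depth 14
  lookup 53.68.51.216: bits 001101010100010000110 walk d0:H2→d1:-→d2:-→d3:-→d4:-→d5:-→d6:-→d7:-→d8:-→d9:-→d10:-→d11:-→d12:-→d13:-→d14:-→d15:-→d16:-→d17:-→d18:-→d19:-→d20:H2→d21:- -> H2
  add 53.0.0.0/8 -> H0 at depth 8
  del 1.168.0.0/14 (clear depth 14)
  add 130.176.0.0/12 -> H0 at depth 12
  lookup 53.0.7.74: bits 001101010 walk d0:H2→d1:-→d2:-→d3:-→d4:-→d5:-→d6:-→d7:-→d8:H0→d9:- -> H0
  del 130.184.0.0/16 (clear depth 16)
  add 1.170.0.0/15 -> H2 at depth 15
  add 1.171.122.62/32 -> H2 at depth 32

== LOOKUPS ==
["H1","H0","H1","H0","H1","H1","H1","H0","H2","H2","H2","H0"]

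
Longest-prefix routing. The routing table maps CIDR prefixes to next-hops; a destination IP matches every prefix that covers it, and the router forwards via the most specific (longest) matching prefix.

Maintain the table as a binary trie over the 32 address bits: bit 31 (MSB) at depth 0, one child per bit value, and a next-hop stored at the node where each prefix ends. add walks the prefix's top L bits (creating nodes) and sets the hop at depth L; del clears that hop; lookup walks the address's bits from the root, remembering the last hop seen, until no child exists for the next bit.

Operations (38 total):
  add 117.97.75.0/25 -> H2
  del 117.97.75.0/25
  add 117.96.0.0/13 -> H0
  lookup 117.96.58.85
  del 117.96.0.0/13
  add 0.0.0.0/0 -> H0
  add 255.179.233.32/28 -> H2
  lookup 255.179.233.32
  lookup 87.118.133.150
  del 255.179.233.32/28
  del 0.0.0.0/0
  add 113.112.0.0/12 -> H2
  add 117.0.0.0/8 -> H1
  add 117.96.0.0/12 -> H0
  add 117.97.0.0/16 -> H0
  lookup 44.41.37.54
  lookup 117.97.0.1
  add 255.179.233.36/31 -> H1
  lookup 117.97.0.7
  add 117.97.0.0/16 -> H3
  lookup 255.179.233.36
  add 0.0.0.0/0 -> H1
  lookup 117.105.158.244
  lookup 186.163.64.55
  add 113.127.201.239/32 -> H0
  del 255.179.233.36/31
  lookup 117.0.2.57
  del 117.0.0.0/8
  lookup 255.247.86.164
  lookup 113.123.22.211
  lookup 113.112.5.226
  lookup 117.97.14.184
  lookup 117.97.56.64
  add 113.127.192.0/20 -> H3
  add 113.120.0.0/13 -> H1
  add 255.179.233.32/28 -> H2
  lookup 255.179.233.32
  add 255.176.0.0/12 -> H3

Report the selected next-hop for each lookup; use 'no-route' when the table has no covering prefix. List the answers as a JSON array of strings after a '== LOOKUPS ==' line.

Apply in order:
  add 117.97.75.0/25 -> H2 at depth 25
  del 117.97.75.0/25 (clear depth 25)
  add 117.96.0.0/13 -> H0 at depth 13
  Q 117.96.58.85: descend 011101010110000 ; hops seen [H0] ; pick H0
  del 117.96.0.0/13 (clear depth 13)
  add 0.0.0.0/0 -> H0 at depth 0
  add 255.179.233.32/28 -> H2 at depth 28
  Q 255.179.233.32: descend 1111111110110011111010010010 ; hops seen [H0,H2] ; pick H2
  Q 87.118.133.150: descend 01 ; hops seen [H0] ; pick H0
  del 255.179.233.32/28 (clear depth 28)
  del 0.0.0.0/0 (clear depth 0)
  add 113.112.0.0/12 -> H2 at depth 12
  add 117.0.0.0/8 -> H1 at depth 8
  add 117.96.0.0/12 -> H0 at depth 12
  add 117.97.0.0/16 -> H0 at depth 16
  Q 44.41.37.54: descend 0 ; hops seen [∅] ; pick no-route
  Q 117.97.0.1: descend 01110101011000010 ; hops seen [H1,H0,H0] ; pick H0
  add 255.179.233.36/31 -> H1 at depth 31
  Q 117.97.0.7: descend 01110101011000010 ; hops seen [H1,H0,H0] ; pick H0
  add 117.97.0.0/16 -> H3 at depth 16
  Q 255.179.233.36: descend 1111111110110011111010010010010 ; hops seen [H1] ; pick H1
  add 0.0.0.0/0 -> H1 at depth 0
  Q 117.105.158.244: descend 011101010110 ; hops seen [H1,H1,H0] ; pick H0
  Q 186.163.64.55: descend 1 ; hops seen [H1] ; pick H1
  add 113.127.201.239/32 -> H0 at depth 32
  del 255.179.233.36/31 (clear depth 31)
  Q 117.0.2.57: descend 011101010 ; hops seen [H1,H1] ; pick H1
  del 117.0.0.0/8 (clear depth 8)
  Q 255.247.86.164: descend 111111111 ; hops seen [H1] ; pick H1
  Q 113.123.22.211: descend 0111000101111 ; hops seen [H1,H2] ; pick H2
  Q 113.112.5.226: descend 011100010111 ; hops seen [H1,H2] ; pick H2
  Q 117.97.14.184: descend 01110101011000010 ; hops seen [H1,H0,H3] ; pick H3
  Q 117.97.56.64: descend 01110101011000010 ; hops seen [H1,H0,H3] ; pick H3
  add 113.127.192.0/20 -> H3 at depth 20
  add 113.120.0.0/13 -> H1 at depth 13
  add 255.179.233.32/28 -> H2 at depth 28
  Q 255.179.233.32: descend 11111111101100111110100100100 ; hops seen [H1,H2] ; pick H2
  add 255.176.0.0/12 -> H3 at depth 12

== LOOKUPS ==
["H0","H2","H0","no-route","H0","H0","H1","H0","H1","H1","H1","H2","H2","H3","H3","H2"]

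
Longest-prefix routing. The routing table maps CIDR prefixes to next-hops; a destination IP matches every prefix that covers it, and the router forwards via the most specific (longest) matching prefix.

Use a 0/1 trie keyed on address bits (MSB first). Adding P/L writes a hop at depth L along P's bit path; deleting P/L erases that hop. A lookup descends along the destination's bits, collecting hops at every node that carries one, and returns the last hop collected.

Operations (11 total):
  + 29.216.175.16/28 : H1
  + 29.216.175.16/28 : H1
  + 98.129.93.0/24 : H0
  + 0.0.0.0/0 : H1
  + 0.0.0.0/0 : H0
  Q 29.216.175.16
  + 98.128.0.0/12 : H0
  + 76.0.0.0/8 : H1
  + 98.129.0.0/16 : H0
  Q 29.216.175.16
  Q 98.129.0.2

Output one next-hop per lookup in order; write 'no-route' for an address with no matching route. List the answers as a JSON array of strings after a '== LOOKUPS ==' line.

Trace:
  add 29.216.175.16/28 -> H1 at depth 28
  add 29.216.175.16/28 -> H1 at depth 28
  add 98.129.93.0/24 -> H0 at depth 24
  add 0.0.0.0/0 -> H1 at depth 0
  add 0.0.0.0/0 -> H0 at depth 0
  ? 29.216.175.16  path d0:H0→d1:-→d2:-→d3:-→d4:-→d5:-→d6:-→d7:-→d8:-→d9:-→d10:-→d11:-→d12:-→d13:-→d14:-→d15:-→d16:-→d17:-→d18:-→d19:-→d20:-→d21:-→d22:-→d23:-→d24:-→d25:-→d26:-→d27:-→d28:H1  best=H1
  add 98.128.0.0/12 -> H0 at depth 12
  add 76.0.0.0/8 -> H1 at depth 8
  add 98.129.0.0/16 -> H0 at depth 16
  ? 29.216.175.16  path d0:H0→d1:-→d2:-→d3:-→d4:-→d5:-→d6:-→d7:-→d8:-→d9:-→d10:-→d11:-→d12:-→d13:-→d14:-→d15:-→d16:-→d17:-→d18:-→d19:-→d20:-→d21:-→d22:-→d23:-→d24:-→d25:-→d26:-→d27:-→d28:H1  best=H1
  ? 98.129.0.2  path d0:H0→d1:-→d2:-→d3:-→d4:-→d5:-→d6:-→d7:-→d8:-→d9:-→d10:-→d11:-→d12:H0→d13:-→d14:-→d15:-→d16:H0→d17:-  best=H0

== LOOKUPS ==
["H1","H1","H0"]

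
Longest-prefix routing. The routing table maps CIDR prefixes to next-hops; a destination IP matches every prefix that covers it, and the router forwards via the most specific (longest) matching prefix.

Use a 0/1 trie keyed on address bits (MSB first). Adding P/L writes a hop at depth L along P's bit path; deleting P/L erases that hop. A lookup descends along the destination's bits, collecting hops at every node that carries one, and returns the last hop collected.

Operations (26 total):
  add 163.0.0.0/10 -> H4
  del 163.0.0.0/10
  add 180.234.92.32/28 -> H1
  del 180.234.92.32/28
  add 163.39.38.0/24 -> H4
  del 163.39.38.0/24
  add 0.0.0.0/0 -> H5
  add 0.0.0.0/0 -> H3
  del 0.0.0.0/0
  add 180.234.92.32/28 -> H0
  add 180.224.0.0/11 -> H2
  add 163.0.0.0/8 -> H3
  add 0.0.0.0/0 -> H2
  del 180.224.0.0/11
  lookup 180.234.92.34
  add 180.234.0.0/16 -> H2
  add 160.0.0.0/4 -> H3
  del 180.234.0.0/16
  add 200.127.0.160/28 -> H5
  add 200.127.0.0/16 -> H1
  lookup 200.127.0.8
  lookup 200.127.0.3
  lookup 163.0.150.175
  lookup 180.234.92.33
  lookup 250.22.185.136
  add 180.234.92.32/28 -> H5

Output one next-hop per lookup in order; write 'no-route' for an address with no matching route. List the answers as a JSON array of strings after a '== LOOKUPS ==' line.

Trace:
  add 163.0.0.0/10 -> H4 at depth 10
  - 163.0.0.0/10 clear@10
  add 180.234.92.32/28 -> H1 at depth 28
  - 180.234.92.32/28 clear@28
  add 163.39.38.0/24 -> H4 at depth 24
  - 163.39.38.0/24 clear@24
  add 0.0.0.0/0 -> H5 at depth 0
  add 0.0.0.0/0 -> H3 at depth 0
  - 0.0.0.0/0 clear@0
  add 180.234.92.32/28 -> H0 at depth 28
  add 180.224.0.0/11 -> H2 at depth 11
  add 163.0.0.0/8 -> H3 at depth 8
  add 0.0.0.0/0 -> H2 at depth 0
  - 180.224.0.0/11 clear@11
  Q 180.234.92.34: descend 1011010011101010010111000010 ; hops seen [H2,H0] ; pick H0
  add 180.234.0.0/16 -> H2 at depth 16
  add 160.0.0.0/4 -> H3 at depth 4
  - 180.234.0.0/16 clear@16
  add 200.127.0.160/28 -> H5 at depth 28
  add 200.127.0.0/16 -> H1 at depth 16
  Q 200.127.0.8: descend 110010000111111100000000 ; hops seen [H2,H1] ; pick H1
  Q 200.127.0.3: descend 110010000111111100000000 ; hops seen [H2,H1] ; pick H1
  Q 163.0.150.175: descend 1010001100 ; hops seen [H2,H3,H3] ; pick H3
  Q 180.234.92.33: descend 1011010011101010010111000010 ; hops seen [H2,H0] ; pick H0
  Q 250.22.185.136: descend 11 ; hops seen [H2] ; pick H2
  add 180.234.92.32/28 -> H5 at depth 28

== LOOKUPS ==
["H0","H1","H1","H3","H0","H2"]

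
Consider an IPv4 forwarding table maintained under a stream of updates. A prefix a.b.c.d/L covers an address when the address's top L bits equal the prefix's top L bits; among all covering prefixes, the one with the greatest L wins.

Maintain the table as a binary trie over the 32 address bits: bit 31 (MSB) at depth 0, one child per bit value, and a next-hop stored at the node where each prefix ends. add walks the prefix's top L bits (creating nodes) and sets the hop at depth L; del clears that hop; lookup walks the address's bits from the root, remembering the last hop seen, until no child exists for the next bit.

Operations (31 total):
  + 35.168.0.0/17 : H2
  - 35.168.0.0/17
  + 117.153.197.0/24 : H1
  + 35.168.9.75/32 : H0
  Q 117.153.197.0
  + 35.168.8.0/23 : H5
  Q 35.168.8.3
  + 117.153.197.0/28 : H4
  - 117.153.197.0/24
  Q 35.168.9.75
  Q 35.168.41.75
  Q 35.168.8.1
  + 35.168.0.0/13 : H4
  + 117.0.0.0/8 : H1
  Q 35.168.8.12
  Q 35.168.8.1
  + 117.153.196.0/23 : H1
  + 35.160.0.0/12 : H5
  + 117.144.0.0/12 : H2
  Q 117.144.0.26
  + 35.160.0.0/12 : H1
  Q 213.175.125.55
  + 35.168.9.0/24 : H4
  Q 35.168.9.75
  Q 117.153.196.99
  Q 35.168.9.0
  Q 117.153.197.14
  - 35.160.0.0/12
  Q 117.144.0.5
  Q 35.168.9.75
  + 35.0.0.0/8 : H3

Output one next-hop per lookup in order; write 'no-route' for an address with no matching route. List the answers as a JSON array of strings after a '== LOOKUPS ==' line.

Process each operation:
  add 35.168.0.0/17 -> H2 at depth 17
  del 35.168.0.0/17 (clear depth 17)
  add 117.153.197.0/24 -> H1 at depth 24
  add 35.168.9.75/32 -> H0 at depth 32
  Q 117.153.197.0: descend 011101011001100111000101 ; hops seen [H1] ; pick H1
  add 35.168.8.0/23 -> H5 at depth 23
  Q 35.168.8.3: descend 00100011101010000000100 ; hops seen [H5] ; pick H5
  add 117.153.197.0/28 -> H4 at depth 28
  del 117.153.197.0/24 (clear depth 24)
  Q 35.168.9.75: descend 00100011101010000000100101001011 ; hops seen [H5,H0] ; pick H0
  Q 35.168.41.75: descend 001000111010100000 ; hops seen [∅] ; pick no-route
  Q 35.168.8.1: descend 00100011101010000000100 ; hops seen [H5] ; pick H5
  add 35.168.0.0/13 -> H4 at depth 13
  add 117.0.0.0/8 -> H1 at depth 8
  Q 35.168.8.12: descend 00100011101010000000100 ; hops seen [H4,H5] ; pick H5
  Q 35.168.8.1: descend 00100011101010000000100 ; hops seen [H4,H5] ; pick H5
  add 117.153.196.0/23 -> H1 at depth 23
  add 35.160.0.0/12 -> H5 at depth 12
  add 117.144.0.0/12 -> H2 at depth 12
  Q 117.144.0.26: descend 011101011001 ; hops seen [H1,H2] ; pick H2
  add 35.160.0.0/12 -> H1 at depth 12
  Q 213.175.125.55: descend ε ; hops seen [∅] ; pick no-route
  add 35.168.9.0/24 -> H4 at depth 24
  Q 35.168.9.75: descend 00100011101010000000100101001011 ; hops seen [H1,H4,H5,H4,H0] ; pick H0
  Q 117.153.196.99: descend 01110101100110011100010 ; hops seen [H1,H2,H1] ; pick H1
  Q 35.168.9.0: descend 0010001110101000000010010 ; hops seen [H1,H4,H5,H4] ; pick H4
  Q 117.153.197.14: descend 0111010110011001110001010000 ; hops seen [H1,H2,H1,H4] ; pick H4
  del 35.160.0.0/12 (clear depth 12)
  Q 117.144.0.5: descend 011101011001 ; hops seen [H1,H2] ; pick H2
  Q 35.168.9.75: descend 00100011101010000000100101001011 ; hops seen [H4,H5,H4,H0] ; pick H0
  add 35.0.0.0/8 -> H3 at depth 8

== LOOKUPS ==
["H1","H5","H0","no-route","H5","H5","H5","H2","no-route","H0","H1","H4","H4","H2","H0"]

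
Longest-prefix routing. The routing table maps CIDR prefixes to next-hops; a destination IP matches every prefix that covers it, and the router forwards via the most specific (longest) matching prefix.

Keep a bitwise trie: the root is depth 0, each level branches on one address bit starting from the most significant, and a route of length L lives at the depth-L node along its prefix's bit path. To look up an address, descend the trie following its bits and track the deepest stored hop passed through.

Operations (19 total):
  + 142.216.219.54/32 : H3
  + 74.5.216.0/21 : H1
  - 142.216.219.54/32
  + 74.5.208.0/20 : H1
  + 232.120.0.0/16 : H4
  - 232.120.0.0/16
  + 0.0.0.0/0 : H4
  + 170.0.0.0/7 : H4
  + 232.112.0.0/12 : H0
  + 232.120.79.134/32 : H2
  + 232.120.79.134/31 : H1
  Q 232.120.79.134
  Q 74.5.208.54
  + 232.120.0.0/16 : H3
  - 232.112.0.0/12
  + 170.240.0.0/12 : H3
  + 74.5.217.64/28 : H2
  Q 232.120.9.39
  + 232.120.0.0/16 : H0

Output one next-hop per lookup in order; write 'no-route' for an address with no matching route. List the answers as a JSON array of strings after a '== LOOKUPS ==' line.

Trace:
  + 142.216.219.54/32 (H3) depth=32
  + 74.5.216.0/21 (H1) depth=21
  - 142.216.219.54/32 clear@32
  + 74.5.208.0/20 (H1) depth=20
  + 232.120.0.0/16 (H4) depth=16
  - 232.120.0.0/16 clear@16
  + 0.0.0.0/0 (H4) depth=0
  + 170.0.0.0/7 (H4) depth=7
  + 232.112.0.0/12 (H0) depth=12
  + 232.120.79.134/32 (H2) depth=32
  + 232.120.79.134/31 (H1) depth=31
  lookup 232.120.79.134: bits 11101000011110000100111110000110 walk d0:H4→d1:-→d2:-→d3:-→d4:-→d5:-→d6:-→d7:-→d8:-→d9:-→d10:-→d11:-→d12:H0→d13:-→d14:-→d15:-→d16:-→d17:-→d18:-→d19:-→d20:-→d21:-→d22:-→d23:-→d24:-→d25:-→d26:-→d27:-→d28:-→d29:-→d30:-→d31:H1→d32:H2 -> H2
  lookup 74.5.208.54: bits 01001010000001011101 walk d0:H4→d1:-→d2:-→d3:-→d4:-→d5:-→d6:-→d7:-→d8:-→d9:-→d10:-→d11:-→d12:-→d13:-→d14:-→d15:-→d16:-→d17:-→d18:-→d19:-→d20:H1 -> H1
  + 232.120.0.0/16 (H3) depth=16
  - 232.112.0.0/12 clear@12
  + 170.240.0.0/12 (H3) depth=12
  + 74.5.217.64/28 (H2) depth=28
  lookup 232.120.9.39: bits 11101000011110000 walk d0:H4→d1:-→d2:-→d3:-→d4:-→d5:-→d6:-→d7:-→d8:-→d9:-→d10:-→d11:-→d12:-→d13:-→d14:-→d15:-→d16:H3→d17:- -> H3
  + 232.120.0.0/16 (H0) depth=16

== LOOKUPS ==
["H2","H1","H3"]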